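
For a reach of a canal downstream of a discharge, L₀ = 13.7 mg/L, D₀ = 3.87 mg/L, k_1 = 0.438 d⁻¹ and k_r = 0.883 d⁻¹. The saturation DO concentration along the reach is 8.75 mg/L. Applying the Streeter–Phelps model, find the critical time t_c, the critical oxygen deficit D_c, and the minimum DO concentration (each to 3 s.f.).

t_c ≈ 0.815 d; D_c ≈ 4.75 mg/L; min DO ≈ 4.00 mg/L

t_c = [1/(k_r−k_1)] ln[(k_r/k_1)(1 − D₀(k_r−k_1)/(k_1 L₀))]
= [1/(0.883−0.438)] ln[(0.883/0.438)(1 − 3.87×0.4450/(0.438×13.7))]
= (1/0.4450) ln[2.016 × 0.7130] = 2.247 × ln(1.437) = 2.247 × 0.3628 = 0.8154 d.
L(t_c) = L₀ e^(−k_1 t_c) = 13.7 × 0.6997 = 9.586 mg/L, and at the critical point k_r D_c = k_1 L, so D_c = (0.438/0.883) × 9.586 = 4.755 mg/L.
Minimum DO = C_s − D_c = 8.75 − 4.755 = 3.995 mg/L.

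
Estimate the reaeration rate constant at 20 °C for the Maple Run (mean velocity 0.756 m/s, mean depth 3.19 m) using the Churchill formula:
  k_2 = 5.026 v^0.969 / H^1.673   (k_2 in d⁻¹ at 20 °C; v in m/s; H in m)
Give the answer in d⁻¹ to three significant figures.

k_2 = 5.026 × 0.756^0.969 / 3.19^1.673 = 5.026 × 0.7626 / 6.964 = 0.5504 d⁻¹.

k_2 ≈ 0.550 d⁻¹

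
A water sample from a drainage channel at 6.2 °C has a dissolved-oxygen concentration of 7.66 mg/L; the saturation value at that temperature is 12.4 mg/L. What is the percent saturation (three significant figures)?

61.8 % saturation

% saturation = C/C_s × 100 = 7.66/12.4 × 100 = 61.8 %.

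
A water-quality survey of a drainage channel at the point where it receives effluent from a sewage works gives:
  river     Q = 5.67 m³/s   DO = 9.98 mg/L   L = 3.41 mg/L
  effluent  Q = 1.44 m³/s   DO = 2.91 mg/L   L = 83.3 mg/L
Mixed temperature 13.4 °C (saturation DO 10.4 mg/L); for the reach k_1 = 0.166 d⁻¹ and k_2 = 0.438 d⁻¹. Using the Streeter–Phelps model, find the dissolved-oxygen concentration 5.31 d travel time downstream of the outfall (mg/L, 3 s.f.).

Mixed DO = (5.67×9.98 + 1.44×2.91)/(5.67+1.44) = 60.78/7.110 = 8.548 mg/L.
Mixed L₀ = (5.67×3.41 + 1.44×83.3)/(7.110) = 139.3/7.110 = 19.59 mg/L.
Initial deficit D₀ = C_s − DO₀ = 10.4 − 8.548 = 1.852 mg/L.
D(5.31) = [0.166×19.59/(0.438−0.166)](e^(−0.166×5.31) − e^(−0.438×5.31)) + 1.852 e^(−0.438×5.31)
= 11.96 × (0.4142 − 0.09771) + 1.852 × 0.09771 = 3.965 mg/L.
DO = 10.4 − 3.965 = 6.435 mg/L.

DO ≈ 6.44 mg/L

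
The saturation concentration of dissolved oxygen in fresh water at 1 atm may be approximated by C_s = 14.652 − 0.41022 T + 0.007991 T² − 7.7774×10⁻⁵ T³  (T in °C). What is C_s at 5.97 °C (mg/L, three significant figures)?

C_s = 14.652 − 0.41022×5.97 + 0.007991×5.97² − 7.7774×10⁻⁵×5.97³ = 12.47 mg/L.

C_s ≈ 12.5 mg/L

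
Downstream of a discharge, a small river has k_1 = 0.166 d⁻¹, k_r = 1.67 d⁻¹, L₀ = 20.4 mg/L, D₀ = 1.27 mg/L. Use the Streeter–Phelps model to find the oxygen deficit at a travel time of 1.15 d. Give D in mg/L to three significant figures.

k_1 L₀/(k_r−k_1) = 0.166×20.4/(1.67−0.166) = 3.386/1.504 = 2.252 mg/L.
e^(−k_1 t) = e^(−0.166×1.150) = 0.8262; e^(−k_r t) = e^(−1.67×1.150) = 0.1465.
D = 2.252 × (0.8262 − 0.1465) + 1.27 × 0.1465 = 1.530 + 0.1861 = 1.716 mg/L.

D ≈ 1.72 mg/L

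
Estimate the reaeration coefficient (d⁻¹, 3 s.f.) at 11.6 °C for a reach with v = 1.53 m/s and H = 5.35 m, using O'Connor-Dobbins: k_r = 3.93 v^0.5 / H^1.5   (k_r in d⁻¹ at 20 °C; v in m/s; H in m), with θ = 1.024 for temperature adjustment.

k_r(20) = 3.93 × 1.53^0.5 / 5.35^1.5 = 3.93 × 1.237 / 12.37 = 0.3928 d⁻¹.
k_r(11.6) = 0.3928 × 1.024^(11.6−20) = 0.3928 × 0.8194 = 0.3219 d⁻¹.

k_r ≈ 0.322 d⁻¹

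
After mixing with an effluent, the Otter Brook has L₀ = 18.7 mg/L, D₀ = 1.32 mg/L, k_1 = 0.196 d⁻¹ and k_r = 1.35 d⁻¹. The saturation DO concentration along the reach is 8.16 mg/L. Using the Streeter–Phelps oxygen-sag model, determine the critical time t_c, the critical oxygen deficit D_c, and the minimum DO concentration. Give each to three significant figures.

t_c ≈ 1.21 d; D_c ≈ 2.14 mg/L; min DO ≈ 6.02 mg/L

With k_r/k_1 = 6.888 and 1 − D₀(k_r−k_1)/(k_1 L₀) = 0.5844,
t_c = ln(6.888 × 0.5844) / (1.35 − 0.196) = ln(4.025) / 1.154 = 1.393/1.154 = 1.207 d.
D_c = (k_1/k_r) L₀ e^(−k_1 t_c) = (0.196/1.35) × 18.7 × e^(−0.196×1.207) = 0.1452 × 18.7 × 0.7894 = 2.143 mg/L.
Minimum DO = C_s − D_c = 8.16 − 2.143 = 6.017 mg/L.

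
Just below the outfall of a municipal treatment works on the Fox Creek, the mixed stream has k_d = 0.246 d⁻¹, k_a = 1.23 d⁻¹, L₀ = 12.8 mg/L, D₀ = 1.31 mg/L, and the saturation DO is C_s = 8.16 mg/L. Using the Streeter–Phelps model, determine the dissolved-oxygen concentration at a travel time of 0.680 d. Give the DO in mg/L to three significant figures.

k_d L₀/(k_a−k_d) = 0.246×12.8/(1.23−0.246) = 3.149/0.9840 = 3.200 mg/L.
e^(−k_d t) = e^(−0.246×0.6800) = 0.8460; e^(−k_a t) = e^(−1.23×0.6800) = 0.4333.
D = 3.200 × (0.8460 − 0.4333) + 1.31 × 0.4333 = 1.321 + 0.5676 = 1.888 mg/L.
DO = C_s − D = 8.16 − 1.888 = 6.272 mg/L.

DO ≈ 6.27 mg/L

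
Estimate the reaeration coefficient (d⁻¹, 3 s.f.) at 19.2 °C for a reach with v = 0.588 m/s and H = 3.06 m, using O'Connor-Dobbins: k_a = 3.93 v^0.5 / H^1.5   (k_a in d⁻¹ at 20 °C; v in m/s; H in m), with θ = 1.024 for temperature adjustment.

k_a ≈ 0.552 d⁻¹

k_a(20) = 3.93 × 0.588^0.5 / 3.06^1.5 = 3.93 × 0.7668 / 5.353 = 0.5630 d⁻¹.
k_a(19.2) = 0.5630 × 1.024^(19.2−20) = 0.5630 × 0.9812 = 0.5524 d⁻¹.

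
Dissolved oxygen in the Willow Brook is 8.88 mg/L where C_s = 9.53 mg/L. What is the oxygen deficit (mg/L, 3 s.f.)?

D = C_s − C = 9.53 − 8.88 = 0.650 mg/L.

D ≈ 0.650 mg/L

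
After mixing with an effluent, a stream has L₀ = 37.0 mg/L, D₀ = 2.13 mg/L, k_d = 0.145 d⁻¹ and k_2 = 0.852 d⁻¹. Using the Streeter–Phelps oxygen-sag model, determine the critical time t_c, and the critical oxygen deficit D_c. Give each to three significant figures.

t_c = [1/(k_2−k_d)] ln[(k_2/k_d)(1 − D₀(k_2−k_d)/(k_d L₀))]
= [1/(0.852−0.145)] ln[(0.852/0.145)(1 − 2.13×0.7070/(0.145×37.0))]
= (1/0.7070) ln[5.876 × 0.7193] = 1.414 × ln(4.227) = 1.414 × 1.441 = 2.039 d.
L(t_c) = L₀ e^(−k_d t_c) = 37.0 × 0.7441 = 27.53 mg/L, and at the critical point k_2 D_c = k_d L, so D_c = (0.145/0.852) × 27.53 = 4.685 mg/L.

t_c ≈ 2.04 d; D_c ≈ 4.69 mg/L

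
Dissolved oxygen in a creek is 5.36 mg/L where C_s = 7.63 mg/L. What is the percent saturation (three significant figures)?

70.2 % saturation

% saturation = C/C_s × 100 = 5.36/7.63 × 100 = 70.2 %.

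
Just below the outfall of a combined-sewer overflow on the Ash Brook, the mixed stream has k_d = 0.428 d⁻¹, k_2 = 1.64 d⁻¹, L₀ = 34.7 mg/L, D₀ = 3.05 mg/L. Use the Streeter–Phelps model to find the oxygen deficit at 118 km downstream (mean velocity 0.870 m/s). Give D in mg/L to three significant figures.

D ≈ 5.56 mg/L

Travel time t = x/v = 118 km / (0.870 m/s) = 118000 m / 0.870 m/s = 135600 s = 1.570 d.
k_d L₀/(k_2−k_d) = 0.428×34.7/(1.64−0.428) = 14.85/1.212 = 12.25 mg/L.
e^(−k_d t) = e^(−0.428×1.570) = 0.5107; e^(−k_2 t) = e^(−1.64×1.570) = 0.07619.
D = 12.25 × (0.5107 − 0.07619) + 3.05 × 0.07619 = 5.325 + 0.2324 = 5.557 mg/L.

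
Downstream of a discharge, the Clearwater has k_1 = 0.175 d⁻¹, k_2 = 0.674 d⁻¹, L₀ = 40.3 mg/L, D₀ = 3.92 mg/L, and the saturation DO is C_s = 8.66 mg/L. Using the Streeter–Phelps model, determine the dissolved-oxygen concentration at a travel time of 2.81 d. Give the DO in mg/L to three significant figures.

DO ≈ 1.55 mg/L

k_1 L₀/(k_2−k_1) = 0.175×40.3/(0.674−0.175) = 7.052/0.4990 = 14.13 mg/L.
e^(−k_1 t) = e^(−0.175×2.810) = 0.6116; e^(−k_2 t) = e^(−0.674×2.810) = 0.1505.
D = 14.13 × (0.6116 − 0.1505) + 3.92 × 0.1505 = 6.517 + 0.5899 = 7.106 mg/L.
DO = C_s − D = 8.66 − 7.106 = 1.554 mg/L.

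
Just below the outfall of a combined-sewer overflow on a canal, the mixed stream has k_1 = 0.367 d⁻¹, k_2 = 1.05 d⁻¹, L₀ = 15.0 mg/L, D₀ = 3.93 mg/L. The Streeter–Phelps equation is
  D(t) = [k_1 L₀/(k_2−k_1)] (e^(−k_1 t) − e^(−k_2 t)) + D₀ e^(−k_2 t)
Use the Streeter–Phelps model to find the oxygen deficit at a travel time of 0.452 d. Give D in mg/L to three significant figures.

k_1 L₀/(k_2−k_1) = 0.367×15.0/(1.05−0.367) = 5.505/0.6830 = 8.060 mg/L.
e^(−k_1 t) = e^(−0.367×0.4520) = 0.8471; e^(−k_2 t) = e^(−1.05×0.4520) = 0.6221.
D = 8.060 × (0.8471 − 0.6221) + 3.93 × 0.6221 = 1.814 + 2.445 = 4.259 mg/L.

D ≈ 4.26 mg/L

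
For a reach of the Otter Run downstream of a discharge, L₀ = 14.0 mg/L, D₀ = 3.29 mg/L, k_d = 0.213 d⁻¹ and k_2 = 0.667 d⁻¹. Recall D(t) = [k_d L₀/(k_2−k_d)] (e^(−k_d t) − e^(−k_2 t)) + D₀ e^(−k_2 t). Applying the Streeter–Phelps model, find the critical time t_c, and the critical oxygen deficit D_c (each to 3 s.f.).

At the critical point dD/dt = 0, so k_d L₀ e^(−k_d t) = k_2 D. Substituting D(t) from the Streeter–Phelps equation and solving for t gives
t_c = ln[(k_2/k_d)(1 − D₀(k_2−k_d)/(k_d L₀))] / (k_2−k_d).
Here k_2−k_d = 0.4540 d⁻¹ and 1 − D₀(k_2−k_d)/(k_d L₀) = 1 − 3.29×0.4540/(0.213×14.0) = 0.4991, so
t_c = ln(3.131 × 0.4991) / 0.4540 = 0.4466 / 0.4540 = 0.9836 d.
D_c = (k_d/k_2) L₀ e^(−k_d t_c) = (0.213/0.667) × 14.0 × e^(−0.213×0.9836) = 0.3193 × 14.0 × 0.8110 = 3.626 mg/L.

t_c ≈ 0.984 d; D_c ≈ 3.63 mg/L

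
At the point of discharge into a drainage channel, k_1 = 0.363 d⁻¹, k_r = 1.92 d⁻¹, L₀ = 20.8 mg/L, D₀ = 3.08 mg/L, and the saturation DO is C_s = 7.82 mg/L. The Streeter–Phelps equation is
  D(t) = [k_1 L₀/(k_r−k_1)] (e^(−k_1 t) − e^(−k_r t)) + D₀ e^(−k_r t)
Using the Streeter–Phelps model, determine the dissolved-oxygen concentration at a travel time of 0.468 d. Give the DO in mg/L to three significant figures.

DO ≈ 4.45 mg/L

k_1 L₀/(k_r−k_1) = 0.363×20.8/(1.92−0.363) = 7.550/1.557 = 4.849 mg/L.
e^(−k_1 t) = e^(−0.363×0.4680) = 0.8438; e^(−k_r t) = e^(−1.92×0.4680) = 0.4072.
D = 4.849 × (0.8438 − 0.4072) + 3.08 × 0.4072 = 2.117 + 1.254 = 3.371 mg/L.
DO = C_s − D = 7.82 − 3.371 = 4.449 mg/L.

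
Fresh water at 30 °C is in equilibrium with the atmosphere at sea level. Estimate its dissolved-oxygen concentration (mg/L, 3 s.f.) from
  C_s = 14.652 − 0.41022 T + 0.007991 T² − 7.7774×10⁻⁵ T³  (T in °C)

C_s = 14.652 − 0.41022×30 + 0.007991×30² − 7.7774×10⁻⁵×30³ = 7.437 mg/L.

C_s ≈ 7.44 mg/L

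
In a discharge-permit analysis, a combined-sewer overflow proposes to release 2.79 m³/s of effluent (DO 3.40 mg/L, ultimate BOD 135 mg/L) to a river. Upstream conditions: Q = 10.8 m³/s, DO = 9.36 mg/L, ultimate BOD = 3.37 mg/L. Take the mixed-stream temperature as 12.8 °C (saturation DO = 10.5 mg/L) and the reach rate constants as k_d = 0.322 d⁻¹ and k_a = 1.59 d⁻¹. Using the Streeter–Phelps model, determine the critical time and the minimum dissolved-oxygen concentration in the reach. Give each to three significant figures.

Mixed DO = (10.8×9.36 + 2.79×3.40)/(10.8+2.79) = 110.6/13.59 = 8.136 mg/L.
Mixed L₀ = (10.8×3.37 + 2.79×135)/(13.59) = 413.0/13.59 = 30.39 mg/L.
Initial deficit D₀ = C_s − DO₀ = 10.5 − 8.136 = 2.364 mg/L.
t_c = (1/1.268) ln[(1.59/0.322)(1 − 2.364×1.268/(0.322×30.39))] = 0.7886 × ln(3.426) = 0.9711 d.
D_c = (0.322/1.59) × 30.39 × e^(−0.322×0.9711) = 0.2025 × 30.39 × 0.7315 = 4.502 mg/L.
Minimum DO = 10.5 − 4.502 = 5.998 mg/L.

t_c ≈ 0.971 d; minimum DO ≈ 6.00 mg/L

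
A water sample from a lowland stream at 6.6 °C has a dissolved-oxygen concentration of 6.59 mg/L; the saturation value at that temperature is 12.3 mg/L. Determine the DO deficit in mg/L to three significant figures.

D = C_s − C = 12.3 − 6.59 = 5.71 mg/L.

D ≈ 5.71 mg/L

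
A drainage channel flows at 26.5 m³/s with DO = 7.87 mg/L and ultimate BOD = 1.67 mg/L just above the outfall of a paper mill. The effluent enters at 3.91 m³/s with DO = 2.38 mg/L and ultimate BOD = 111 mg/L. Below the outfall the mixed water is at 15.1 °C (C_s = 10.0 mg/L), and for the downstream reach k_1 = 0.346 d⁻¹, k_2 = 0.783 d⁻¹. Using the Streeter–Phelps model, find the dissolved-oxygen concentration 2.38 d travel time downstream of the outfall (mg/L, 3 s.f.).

DO ≈ 6.03 mg/L

Mixed DO = (26.5×7.87 + 3.91×2.38)/(26.5+3.91) = 217.9/30.41 = 7.164 mg/L.
Mixed L₀ = (26.5×1.67 + 3.91×111)/(30.41) = 478.3/30.41 = 15.73 mg/L.
Initial deficit D₀ = C_s − DO₀ = 10.0 − 7.164 = 2.836 mg/L.
D(2.38) = [0.346×15.73/(0.783−0.346)](e^(−0.346×2.38) − e^(−0.783×2.38)) + 2.836 e^(−0.783×2.38)
= 12.45 × (0.4389 − 0.1551) + 2.836 × 0.1551 = 3.974 mg/L.
DO = 10.0 − 3.974 = 6.026 mg/L.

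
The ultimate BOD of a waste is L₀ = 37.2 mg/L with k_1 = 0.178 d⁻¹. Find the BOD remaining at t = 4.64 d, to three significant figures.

L_t = L₀ e^(−k_1 t) = 37.2 × e^(−0.178×4.64) = 37.2 × 0.4378 = 16.29 mg/L.

L ≈ 16.3 mg/L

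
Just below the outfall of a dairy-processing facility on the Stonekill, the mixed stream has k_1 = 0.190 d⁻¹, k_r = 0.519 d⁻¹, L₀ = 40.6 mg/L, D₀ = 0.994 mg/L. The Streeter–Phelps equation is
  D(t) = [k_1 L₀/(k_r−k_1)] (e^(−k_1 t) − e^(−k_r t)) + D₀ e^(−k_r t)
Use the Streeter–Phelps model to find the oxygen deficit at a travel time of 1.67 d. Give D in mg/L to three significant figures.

D ≈ 7.63 mg/L

k_1 L₀/(k_r−k_1) = 0.190×40.6/(0.519−0.190) = 7.714/0.3290 = 23.45 mg/L.
e^(−k_1 t) = e^(−0.190×1.670) = 0.7281; e^(−k_r t) = e^(−0.519×1.670) = 0.4203.
D = 23.45 × (0.7281 − 0.4203) + 0.994 × 0.4203 = 7.217 + 0.4178 = 7.634 mg/L.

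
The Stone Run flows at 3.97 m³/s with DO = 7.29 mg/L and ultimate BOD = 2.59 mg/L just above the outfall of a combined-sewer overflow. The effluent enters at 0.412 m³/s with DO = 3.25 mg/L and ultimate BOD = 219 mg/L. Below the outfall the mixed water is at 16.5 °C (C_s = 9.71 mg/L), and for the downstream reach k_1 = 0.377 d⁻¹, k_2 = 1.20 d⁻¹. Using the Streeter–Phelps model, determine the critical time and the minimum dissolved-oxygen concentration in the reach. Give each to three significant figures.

t_c ≈ 1.03 d; minimum DO ≈ 4.82 mg/L

Mixed DO = (3.97×7.29 + 0.412×3.25)/(3.97+0.412) = 30.28/4.382 = 6.910 mg/L.
Mixed L₀ = (3.97×2.59 + 0.412×219)/(4.382) = 100.5/4.382 = 22.94 mg/L.
Initial deficit D₀ = C_s − DO₀ = 9.71 − 6.910 = 2.800 mg/L.
t_c = (1/0.8230) ln[(1.20/0.377)(1 − 2.800×0.8230/(0.377×22.94))] = 1.215 × ln(2.335) = 1.030 d.
D_c = (0.377/1.20) × 22.94 × e^(−0.377×1.030) = 0.3142 × 22.94 × 0.6781 = 4.887 mg/L.
Minimum DO = 9.71 − 4.887 = 4.823 mg/L.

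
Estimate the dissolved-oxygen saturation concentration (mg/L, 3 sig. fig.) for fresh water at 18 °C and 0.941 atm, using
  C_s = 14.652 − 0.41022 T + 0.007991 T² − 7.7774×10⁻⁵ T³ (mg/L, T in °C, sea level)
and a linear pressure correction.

At sea level: C_s = 14.652 − 0.41022×18 + 0.007991×18² − 7.7774×10⁻⁵×18³ = 9.404 mg/L.
Pressure correction: C_s' = 9.404 × 0.941 = 8.849 mg/L.

C_s ≈ 8.85 mg/L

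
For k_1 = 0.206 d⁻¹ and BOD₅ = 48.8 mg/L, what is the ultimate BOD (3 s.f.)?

L₀ ≈ 75.9 mg/L

BOD₅ = L₀(1 − e^(−5k_1)) ⇒ L₀ = BOD₅ / (1 − e^(−5×0.206))
= 48.8 / (1 − 0.3570) = 48.8 / 0.6430 = 75.90 mg/L.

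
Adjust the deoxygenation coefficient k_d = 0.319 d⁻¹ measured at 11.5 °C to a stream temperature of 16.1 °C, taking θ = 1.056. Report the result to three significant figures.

k_d ≈ 0.410 d⁻¹

k_d(T₂) = k_d(T₁) · θ^(T₂−T₁) = 0.319 × 1.056^(16.1−11.5)
= 0.319 × 1.056^4.60 = 0.319 × 1.285 = 0.4099 d⁻¹.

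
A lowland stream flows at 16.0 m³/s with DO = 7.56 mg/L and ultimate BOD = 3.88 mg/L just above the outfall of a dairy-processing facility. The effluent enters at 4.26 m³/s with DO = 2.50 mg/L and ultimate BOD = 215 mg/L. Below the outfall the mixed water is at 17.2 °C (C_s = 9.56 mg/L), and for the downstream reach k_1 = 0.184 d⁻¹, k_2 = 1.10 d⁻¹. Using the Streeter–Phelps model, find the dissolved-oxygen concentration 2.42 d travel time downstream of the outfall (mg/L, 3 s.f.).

Mixed DO = (16.0×7.56 + 4.26×2.50)/(16.0+4.26) = 131.6/20.26 = 6.496 mg/L.
Mixed L₀ = (16.0×3.88 + 4.26×215)/(20.26) = 978.0/20.26 = 48.27 mg/L.
Initial deficit D₀ = C_s − DO₀ = 9.56 − 6.496 = 3.064 mg/L.
D(2.42) = [0.184×48.27/(1.10−0.184)](e^(−0.184×2.42) − e^(−1.10×2.42)) + 3.064 e^(−1.10×2.42)
= 9.696 × (0.6406 − 0.06981) + 3.064 × 0.06981 = 5.749 mg/L.
DO = 9.56 − 5.749 = 3.811 mg/L.

DO ≈ 3.81 mg/L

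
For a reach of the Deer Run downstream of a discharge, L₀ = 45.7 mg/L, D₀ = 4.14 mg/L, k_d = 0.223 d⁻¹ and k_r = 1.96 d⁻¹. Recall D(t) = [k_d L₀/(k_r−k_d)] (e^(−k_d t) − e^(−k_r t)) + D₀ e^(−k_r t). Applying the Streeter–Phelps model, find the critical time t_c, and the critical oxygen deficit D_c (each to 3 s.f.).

t_c = [1/(k_r−k_d)] ln[(k_r/k_d)(1 − D₀(k_r−k_d)/(k_d L₀))]
= [1/(1.96−0.223)] ln[(1.96/0.223)(1 − 4.14×1.737/(0.223×45.7))]
= (1/1.737) ln[8.789 × 0.2944] = 0.5757 × ln(2.587) = 0.5757 × 0.9506 = 0.5473 d.
L(t_c) = L₀ e^(−k_d t_c) = 45.7 × 0.8851 = 40.45 mg/L, and at the critical point k_r D_c = k_d L, so D_c = (0.223/1.96) × 40.45 = 4.602 mg/L.

t_c ≈ 0.547 d; D_c ≈ 4.60 mg/L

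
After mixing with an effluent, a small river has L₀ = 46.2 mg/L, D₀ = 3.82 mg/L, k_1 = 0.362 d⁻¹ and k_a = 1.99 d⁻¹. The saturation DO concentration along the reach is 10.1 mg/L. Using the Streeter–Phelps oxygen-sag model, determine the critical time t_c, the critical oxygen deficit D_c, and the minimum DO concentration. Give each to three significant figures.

At the critical point dD/dt = 0, so k_1 L₀ e^(−k_1 t) = k_a D. Substituting D(t) from the Streeter–Phelps equation and solving for t gives
t_c = ln[(k_a/k_1)(1 − D₀(k_a−k_1)/(k_1 L₀))] / (k_a−k_1).
Here k_a−k_1 = 1.628 d⁻¹ and 1 − D₀(k_a−k_1)/(k_1 L₀) = 1 − 3.82×1.628/(0.362×46.2) = 0.6282, so
t_c = ln(5.497 × 0.6282) / 1.628 = 1.239 / 1.628 = 0.7612 d.
D_c = (k_1/k_a) L₀ e^(−k_1 t_c) = (0.362/1.99) × 46.2 × e^(−0.362×0.7612) = 0.1819 × 46.2 × 0.7591 = 6.380 mg/L.
Minimum DO = C_s − D_c = 10.1 − 6.380 = 3.720 mg/L.

t_c ≈ 0.761 d; D_c ≈ 6.38 mg/L; min DO ≈ 3.72 mg/L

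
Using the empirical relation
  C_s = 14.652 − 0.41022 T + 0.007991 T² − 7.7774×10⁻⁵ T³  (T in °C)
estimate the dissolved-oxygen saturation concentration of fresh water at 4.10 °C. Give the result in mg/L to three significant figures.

C_s ≈ 13.1 mg/L

C_s = 14.652 − 0.41022×4.10 + 0.007991×4.10² − 7.7774×10⁻⁵×4.10³ = 13.10 mg/L.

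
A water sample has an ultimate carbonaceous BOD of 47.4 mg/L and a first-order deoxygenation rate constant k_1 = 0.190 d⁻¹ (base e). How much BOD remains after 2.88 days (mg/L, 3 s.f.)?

L ≈ 27.4 mg/L

L_t = L₀ e^(−k_1 t) = 47.4 × e^(−0.190×2.88) = 47.4 × 0.5786 = 27.42 mg/L.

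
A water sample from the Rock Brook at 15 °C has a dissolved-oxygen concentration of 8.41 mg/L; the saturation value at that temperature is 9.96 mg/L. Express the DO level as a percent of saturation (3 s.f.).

% saturation = C/C_s × 100 = 8.41/9.96 × 100 = 84.4 %.

84.4 % saturation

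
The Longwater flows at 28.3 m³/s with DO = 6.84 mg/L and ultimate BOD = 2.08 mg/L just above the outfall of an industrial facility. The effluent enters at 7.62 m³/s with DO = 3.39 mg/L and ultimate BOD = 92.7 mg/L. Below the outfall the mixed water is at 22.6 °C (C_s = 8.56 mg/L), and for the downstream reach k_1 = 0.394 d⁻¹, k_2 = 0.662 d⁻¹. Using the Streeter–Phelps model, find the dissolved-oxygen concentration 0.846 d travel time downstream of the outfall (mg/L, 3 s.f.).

Mixed DO = (28.3×6.84 + 7.62×3.39)/(28.3+7.62) = 219.4/35.92 = 6.108 mg/L.
Mixed L₀ = (28.3×2.08 + 7.62×92.7)/(35.92) = 765.2/35.92 = 21.30 mg/L.
Initial deficit D₀ = C_s − DO₀ = 8.56 − 6.108 = 2.452 mg/L.
D(0.846) = [0.394×21.30/(0.662−0.394)](e^(−0.394×0.846) − e^(−0.662×0.846)) + 2.452 e^(−0.662×0.846)
= 31.32 × (0.7165 − 0.5712) + 2.452 × 0.5712 = 5.953 mg/L.
DO = 8.56 − 5.953 = 2.607 mg/L.

DO ≈ 2.61 mg/L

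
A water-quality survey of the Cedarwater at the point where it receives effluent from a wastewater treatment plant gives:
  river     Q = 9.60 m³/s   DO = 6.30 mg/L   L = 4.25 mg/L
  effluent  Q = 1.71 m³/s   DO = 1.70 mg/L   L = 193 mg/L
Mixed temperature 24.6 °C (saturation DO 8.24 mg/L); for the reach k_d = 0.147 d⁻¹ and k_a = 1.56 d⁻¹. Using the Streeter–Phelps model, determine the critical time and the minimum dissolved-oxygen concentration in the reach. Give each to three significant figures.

t_c ≈ 0.623 d; minimum DO ≈ 5.42 mg/L

Mixed DO = (9.60×6.30 + 1.71×1.70)/(9.60+1.71) = 63.39/11.31 = 5.605 mg/L.
Mixed L₀ = (9.60×4.25 + 1.71×193)/(11.31) = 370.8/11.31 = 32.79 mg/L.
Initial deficit D₀ = C_s − DO₀ = 8.24 − 5.605 = 2.635 mg/L.
t_c = (1/1.413) ln[(1.56/0.147)(1 − 2.635×1.413/(0.147×32.79))] = 0.7077 × ln(2.413) = 0.6234 d.
D_c = (0.147/1.56) × 32.79 × e^(−0.147×0.6234) = 0.09423 × 32.79 × 0.9124 = 2.819 mg/L.
Minimum DO = 8.24 − 2.819 = 5.421 mg/L.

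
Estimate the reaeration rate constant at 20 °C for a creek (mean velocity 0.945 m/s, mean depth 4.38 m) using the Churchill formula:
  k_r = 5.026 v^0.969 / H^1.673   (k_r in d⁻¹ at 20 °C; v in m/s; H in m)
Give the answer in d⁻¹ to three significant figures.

k_r = 5.026 × 0.945^0.969 / 4.38^1.673 = 5.026 × 0.9467 / 11.84 = 0.4020 d⁻¹.

k_r ≈ 0.402 d⁻¹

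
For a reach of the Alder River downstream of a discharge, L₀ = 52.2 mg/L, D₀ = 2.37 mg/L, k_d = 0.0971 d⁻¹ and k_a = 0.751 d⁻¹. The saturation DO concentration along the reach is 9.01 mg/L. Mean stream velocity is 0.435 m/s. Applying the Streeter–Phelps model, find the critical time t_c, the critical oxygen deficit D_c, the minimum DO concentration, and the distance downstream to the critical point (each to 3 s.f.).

t_c ≈ 2.57 d; D_c ≈ 5.26 mg/L; min DO ≈ 3.75 mg/L; x_c ≈ 96.6 km

With k_a/k_d = 7.734 and 1 − D₀(k_a−k_d)/(k_d L₀) = 0.6942,
t_c = ln(7.734 × 0.6942) / (0.751 − 0.0971) = ln(5.370) / 0.6539 = 1.681/0.6539 = 2.570 d.
L(t_c) = L₀ e^(−k_d t_c) = 52.2 × 0.7791 = 40.67 mg/L, and at the critical point k_a D_c = k_d L, so D_c = (0.0971/0.751) × 40.67 = 5.258 mg/L.
Minimum DO = C_s − D_c = 9.01 − 5.258 = 3.752 mg/L.
x_c = v t_c = 0.435 m/s × 2.570 d × 86400 s/d = 96600 m ≈ 96.6 km.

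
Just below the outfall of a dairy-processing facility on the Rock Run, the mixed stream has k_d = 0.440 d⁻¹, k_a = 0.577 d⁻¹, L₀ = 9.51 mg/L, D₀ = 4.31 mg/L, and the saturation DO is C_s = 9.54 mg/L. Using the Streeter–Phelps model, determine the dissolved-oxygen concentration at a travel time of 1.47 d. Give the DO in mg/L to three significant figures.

DO ≈ 4.78 mg/L

k_d L₀/(k_a−k_d) = 0.440×9.51/(0.577−0.440) = 4.184/0.1370 = 30.54 mg/L.
e^(−k_d t) = e^(−0.440×1.470) = 0.5237; e^(−k_a t) = e^(−0.577×1.470) = 0.4282.
D = 30.54 × (0.5237 − 0.4282) + 4.31 × 0.4282 = 2.918 + 1.845 = 4.763 mg/L.
DO = C_s − D = 9.54 − 4.763 = 4.777 mg/L.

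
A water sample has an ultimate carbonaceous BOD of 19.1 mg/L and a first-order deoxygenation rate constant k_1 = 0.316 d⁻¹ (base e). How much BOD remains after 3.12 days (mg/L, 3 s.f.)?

L_t = L₀ e^(−k_1 t) = 19.1 × e^(−0.316×3.12) = 19.1 × 0.3731 = 7.126 mg/L.

L ≈ 7.13 mg/L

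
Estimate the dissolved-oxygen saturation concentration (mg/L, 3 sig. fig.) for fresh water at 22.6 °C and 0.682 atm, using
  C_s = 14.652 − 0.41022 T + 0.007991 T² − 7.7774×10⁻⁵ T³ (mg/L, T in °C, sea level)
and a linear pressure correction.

At sea level: C_s = 14.652 − 0.41022×22.6 + 0.007991×22.6² − 7.7774×10⁻⁵×22.6³ = 8.565 mg/L.
Pressure correction: C_s' = 8.565 × 0.682 = 5.841 mg/L.

C_s ≈ 5.84 mg/L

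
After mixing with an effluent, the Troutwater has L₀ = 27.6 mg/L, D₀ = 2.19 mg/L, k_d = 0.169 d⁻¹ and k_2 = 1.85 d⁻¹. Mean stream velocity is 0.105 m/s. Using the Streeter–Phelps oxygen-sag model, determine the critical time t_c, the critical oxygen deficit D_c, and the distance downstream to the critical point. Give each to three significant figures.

t_c ≈ 0.497 d; D_c ≈ 2.32 mg/L; x_c ≈ 4.51 km

At the critical point dD/dt = 0, so k_d L₀ e^(−k_d t) = k_2 D. Substituting D(t) from the Streeter–Phelps equation and solving for t gives
t_c = ln[(k_2/k_d)(1 − D₀(k_2−k_d)/(k_d L₀))] / (k_2−k_d).
Here k_2−k_d = 1.681 d⁻¹ and 1 − D₀(k_2−k_d)/(k_d L₀) = 1 − 2.19×1.681/(0.169×27.6) = 0.2107, so
t_c = ln(10.95 × 0.2107) / 1.681 = 0.8359 / 1.681 = 0.4973 d.
L(t_c) = L₀ e^(−k_d t_c) = 27.6 × 0.9194 = 25.38 mg/L, and at the critical point k_2 D_c = k_d L, so D_c = (0.169/1.85) × 25.38 = 2.318 mg/L.
x_c = v t_c = 0.105 m/s × 0.4973 d × 86400 s/d = 4511 m ≈ 4.51 km.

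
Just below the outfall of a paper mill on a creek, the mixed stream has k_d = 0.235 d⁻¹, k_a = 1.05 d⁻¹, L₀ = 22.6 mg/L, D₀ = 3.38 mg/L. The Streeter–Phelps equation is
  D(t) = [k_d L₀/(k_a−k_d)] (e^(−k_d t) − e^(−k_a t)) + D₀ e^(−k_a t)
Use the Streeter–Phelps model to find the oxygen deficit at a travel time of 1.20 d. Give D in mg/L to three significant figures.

D ≈ 4.03 mg/L

k_d L₀/(k_a−k_d) = 0.235×22.6/(1.05−0.235) = 5.311/0.8150 = 6.517 mg/L.
e^(−k_d t) = e^(−0.235×1.200) = 0.7543; e^(−k_a t) = e^(−1.05×1.200) = 0.2837.
D = 6.517 × (0.7543 − 0.2837) + 3.38 × 0.2837 = 3.067 + 0.9588 = 4.026 mg/L.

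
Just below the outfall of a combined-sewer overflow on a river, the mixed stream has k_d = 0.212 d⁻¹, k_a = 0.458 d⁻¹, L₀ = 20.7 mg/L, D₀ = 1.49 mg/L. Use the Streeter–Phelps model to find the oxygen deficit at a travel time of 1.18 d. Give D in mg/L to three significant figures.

D ≈ 4.37 mg/L

k_d L₀/(k_a−k_d) = 0.212×20.7/(0.458−0.212) = 4.388/0.2460 = 17.84 mg/L.
e^(−k_d t) = e^(−0.212×1.180) = 0.7787; e^(−k_a t) = e^(−0.458×1.180) = 0.5825.
D = 17.84 × (0.7787 − 0.5825) + 1.49 × 0.5825 = 3.500 + 0.8679 = 4.368 mg/L.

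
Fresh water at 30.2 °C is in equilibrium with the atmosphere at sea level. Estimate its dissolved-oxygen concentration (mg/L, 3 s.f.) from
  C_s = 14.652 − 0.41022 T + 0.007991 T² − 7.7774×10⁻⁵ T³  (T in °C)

C_s = 14.652 − 0.41022×30.2 + 0.007991×30.2² − 7.7774×10⁻⁵×30.2³ = 7.409 mg/L.

C_s ≈ 7.41 mg/L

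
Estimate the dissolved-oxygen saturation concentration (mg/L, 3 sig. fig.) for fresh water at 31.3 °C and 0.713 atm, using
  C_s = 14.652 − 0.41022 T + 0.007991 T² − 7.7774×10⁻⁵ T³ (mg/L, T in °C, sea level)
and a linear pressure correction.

C_s ≈ 5.17 mg/L

At sea level: C_s = 14.652 − 0.41022×31.3 + 0.007991×31.3² − 7.7774×10⁻⁵×31.3³ = 7.256 mg/L.
Pressure correction: C_s' = 7.256 × 0.713 = 5.173 mg/L.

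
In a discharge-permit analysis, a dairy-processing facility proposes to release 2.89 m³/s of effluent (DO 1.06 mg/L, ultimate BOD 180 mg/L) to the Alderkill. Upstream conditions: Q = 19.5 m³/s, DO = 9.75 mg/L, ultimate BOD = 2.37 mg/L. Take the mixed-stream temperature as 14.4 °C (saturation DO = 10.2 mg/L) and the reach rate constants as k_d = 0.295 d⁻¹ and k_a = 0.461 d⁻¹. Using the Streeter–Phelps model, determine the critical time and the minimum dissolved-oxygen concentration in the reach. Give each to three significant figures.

t_c ≈ 2.47 d; minimum DO ≈ 2.40 mg/L

Mixed DO = (19.5×9.75 + 2.89×1.06)/(19.5+2.89) = 193.2/22.39 = 8.628 mg/L.
Mixed L₀ = (19.5×2.37 + 2.89×180)/(22.39) = 566.4/22.39 = 25.30 mg/L.
Initial deficit D₀ = C_s − DO₀ = 10.2 − 8.628 = 1.572 mg/L.
t_c = (1/0.1660) ln[(0.461/0.295)(1 − 1.572×0.1660/(0.295×25.30))] = 6.024 × ln(1.508) = 2.475 d.
D_c = (0.295/0.461) × 25.30 × e^(−0.295×2.475) = 0.6399 × 25.30 × 0.4819 = 7.800 mg/L.
Minimum DO = 10.2 − 7.800 = 2.400 mg/L.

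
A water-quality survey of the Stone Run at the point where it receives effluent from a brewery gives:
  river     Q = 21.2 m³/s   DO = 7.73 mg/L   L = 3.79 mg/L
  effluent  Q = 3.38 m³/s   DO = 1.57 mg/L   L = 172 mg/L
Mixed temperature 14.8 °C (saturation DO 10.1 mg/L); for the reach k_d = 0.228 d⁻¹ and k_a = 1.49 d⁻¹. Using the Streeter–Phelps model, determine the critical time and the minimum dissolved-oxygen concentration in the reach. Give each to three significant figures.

t_c ≈ 0.629 d; minimum DO ≈ 6.53 mg/L

Mixed DO = (21.2×7.73 + 3.38×1.57)/(21.2+3.38) = 169.2/24.58 = 6.883 mg/L.
Mixed L₀ = (21.2×3.79 + 3.38×172)/(24.58) = 661.7/24.58 = 26.92 mg/L.
Initial deficit D₀ = C_s − DO₀ = 10.1 − 6.883 = 3.217 mg/L.
t_c = (1/1.262) ln[(1.49/0.228)(1 − 3.217×1.262/(0.228×26.92))] = 0.7924 × ln(2.212) = 0.6292 d.
D_c = (0.228/1.49) × 26.92 × e^(−0.228×0.6292) = 0.1530 × 26.92 × 0.8664 = 3.569 mg/L.
Minimum DO = 10.1 − 3.569 = 6.531 mg/L.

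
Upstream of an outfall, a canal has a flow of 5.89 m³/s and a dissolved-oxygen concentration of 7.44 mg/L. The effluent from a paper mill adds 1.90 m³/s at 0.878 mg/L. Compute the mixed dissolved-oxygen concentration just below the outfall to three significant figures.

Flow-weighted mixing: C = (Q_r C_r + Q_w C_w)/(Q_r + Q_w)
= (5.89×7.44 + 1.90×0.878)/(5.89 + 1.90) = 45.49/7.790 = 5.840 mg/L.

5.84 mg/L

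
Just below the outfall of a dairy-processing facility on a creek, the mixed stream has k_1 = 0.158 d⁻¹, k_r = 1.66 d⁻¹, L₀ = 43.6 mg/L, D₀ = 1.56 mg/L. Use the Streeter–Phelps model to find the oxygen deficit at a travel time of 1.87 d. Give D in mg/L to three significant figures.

k_1 L₀/(k_r−k_1) = 0.158×43.6/(1.66−0.158) = 6.889/1.502 = 4.586 mg/L.
e^(−k_1 t) = e^(−0.158×1.870) = 0.7442; e^(−k_r t) = e^(−1.66×1.870) = 0.04486.
D = 4.586 × (0.7442 − 0.04486) + 1.56 × 0.04486 = 3.207 + 0.06998 = 3.277 mg/L.

D ≈ 3.28 mg/L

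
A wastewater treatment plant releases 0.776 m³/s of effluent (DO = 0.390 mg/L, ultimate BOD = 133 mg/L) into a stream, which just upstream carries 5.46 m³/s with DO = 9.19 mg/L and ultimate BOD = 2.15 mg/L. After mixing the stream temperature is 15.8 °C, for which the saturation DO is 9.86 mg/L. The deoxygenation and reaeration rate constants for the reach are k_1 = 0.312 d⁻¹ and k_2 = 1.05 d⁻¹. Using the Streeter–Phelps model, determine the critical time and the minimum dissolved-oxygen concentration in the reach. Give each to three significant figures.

Mixed DO = (5.46×9.19 + 0.776×0.390)/(5.46+0.776) = 50.48/6.236 = 8.095 mg/L.
Mixed L₀ = (5.46×2.15 + 0.776×133)/(6.236) = 114.9/6.236 = 18.43 mg/L.
Initial deficit D₀ = C_s − DO₀ = 9.86 − 8.095 = 1.765 mg/L.
t_c = (1/0.7380) ln[(1.05/0.312)(1 − 1.765×0.7380/(0.312×18.43))] = 1.355 × ln(2.603) = 1.296 d.
D_c = (0.312/1.05) × 18.43 × e^(−0.312×1.296) = 0.2971 × 18.43 × 0.6673 = 3.655 mg/L.
Minimum DO = 9.86 − 3.655 = 6.205 mg/L.

t_c ≈ 1.30 d; minimum DO ≈ 6.20 mg/L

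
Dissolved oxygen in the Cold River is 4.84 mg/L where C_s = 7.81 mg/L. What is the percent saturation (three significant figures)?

62.0 % saturation

% saturation = C/C_s × 100 = 4.84/7.81 × 100 = 62.0 %.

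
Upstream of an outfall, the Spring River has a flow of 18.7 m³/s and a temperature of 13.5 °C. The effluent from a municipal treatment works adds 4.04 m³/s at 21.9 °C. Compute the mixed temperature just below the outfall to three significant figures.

15.0 °C

Flow-weighted mixing: C = (Q_r C_r + Q_w C_w)/(Q_r + Q_w)
= (18.7×13.5 + 4.04×21.9)/(18.7 + 4.04) = 340.9/22.74 = 14.99 °C.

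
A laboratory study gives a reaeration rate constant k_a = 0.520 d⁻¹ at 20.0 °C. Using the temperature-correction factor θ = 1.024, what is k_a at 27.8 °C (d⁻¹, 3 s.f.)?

k_a ≈ 0.626 d⁻¹

k_a(T₂) = k_a(T₁) · θ^(T₂−T₁) = 0.520 × 1.024^(27.8−20.0)
= 0.520 × 1.024^7.80 = 0.520 × 1.203 = 0.6257 d⁻¹.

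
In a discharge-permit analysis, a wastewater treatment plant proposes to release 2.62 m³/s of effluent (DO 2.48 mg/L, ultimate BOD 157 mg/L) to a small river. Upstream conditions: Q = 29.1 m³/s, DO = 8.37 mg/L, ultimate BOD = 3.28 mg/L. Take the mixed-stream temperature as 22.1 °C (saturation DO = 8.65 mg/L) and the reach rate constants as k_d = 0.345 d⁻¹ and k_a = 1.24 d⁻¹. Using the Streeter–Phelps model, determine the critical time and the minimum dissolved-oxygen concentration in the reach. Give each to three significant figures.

Mixed DO = (29.1×8.37 + 2.62×2.48)/(29.1+2.62) = 250.1/31.72 = 7.883 mg/L.
Mixed L₀ = (29.1×3.28 + 2.62×157)/(31.72) = 506.8/31.72 = 15.98 mg/L.
Initial deficit D₀ = C_s − DO₀ = 8.65 − 7.883 = 0.7665 mg/L.
t_c = (1/0.8950) ln[(1.24/0.345)(1 − 0.7665×0.8950/(0.345×15.98))] = 1.117 × ln(3.147) = 1.281 d.
D_c = (0.345/1.24) × 15.98 × e^(−0.345×1.281) = 0.2782 × 15.98 × 0.6428 = 2.857 mg/L.
Minimum DO = 8.65 − 2.857 = 5.793 mg/L.

t_c ≈ 1.28 d; minimum DO ≈ 5.79 mg/L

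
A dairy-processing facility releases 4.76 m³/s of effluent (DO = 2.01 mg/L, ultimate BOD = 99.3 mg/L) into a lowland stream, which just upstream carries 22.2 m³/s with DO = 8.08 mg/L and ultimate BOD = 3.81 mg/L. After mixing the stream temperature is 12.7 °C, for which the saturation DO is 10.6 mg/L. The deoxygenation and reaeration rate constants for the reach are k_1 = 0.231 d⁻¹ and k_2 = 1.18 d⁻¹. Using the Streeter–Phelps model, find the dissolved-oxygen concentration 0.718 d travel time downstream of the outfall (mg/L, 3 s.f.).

Mixed DO = (22.2×8.08 + 4.76×2.01)/(22.2+4.76) = 188.9/26.96 = 7.008 mg/L.
Mixed L₀ = (22.2×3.81 + 4.76×99.3)/(26.96) = 557.2/26.96 = 20.67 mg/L.
Initial deficit D₀ = C_s − DO₀ = 10.6 − 7.008 = 3.592 mg/L.
D(0.718) = [0.231×20.67/(1.18−0.231)](e^(−0.231×0.718) − e^(−1.18×0.718)) + 3.592 e^(−1.18×0.718)
= 5.031 × (0.8472 − 0.4286) + 3.592 × 0.4286 = 3.645 mg/L.
DO = 10.6 − 3.645 = 6.955 mg/L.

DO ≈ 6.95 mg/L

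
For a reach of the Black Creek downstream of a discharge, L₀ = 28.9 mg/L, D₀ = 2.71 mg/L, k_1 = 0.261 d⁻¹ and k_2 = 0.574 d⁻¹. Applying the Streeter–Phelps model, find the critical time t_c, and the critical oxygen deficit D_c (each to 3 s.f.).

With k_2/k_1 = 2.199 and 1 − D₀(k_2−k_1)/(k_1 L₀) = 0.8875,
t_c = ln(2.199 × 0.8875) / (0.574 − 0.261) = ln(1.952) / 0.3130 = 0.6688/0.3130 = 2.137 d.
L(t_c) = L₀ e^(−k_1 t_c) = 28.9 × 0.5725 = 16.55 mg/L, and at the critical point k_2 D_c = k_1 L, so D_c = (0.261/0.574) × 16.55 = 7.524 mg/L.

t_c ≈ 2.14 d; D_c ≈ 7.52 mg/L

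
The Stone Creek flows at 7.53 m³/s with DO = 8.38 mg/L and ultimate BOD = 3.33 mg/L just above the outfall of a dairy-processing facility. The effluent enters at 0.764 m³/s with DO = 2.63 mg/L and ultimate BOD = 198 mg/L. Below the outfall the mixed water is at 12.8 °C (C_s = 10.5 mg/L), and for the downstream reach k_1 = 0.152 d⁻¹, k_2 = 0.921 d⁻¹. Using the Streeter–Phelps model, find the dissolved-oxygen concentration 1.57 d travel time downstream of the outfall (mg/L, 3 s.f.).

DO ≈ 7.56 mg/L

Mixed DO = (7.53×8.38 + 0.764×2.63)/(7.53+0.764) = 65.11/8.294 = 7.850 mg/L.
Mixed L₀ = (7.53×3.33 + 0.764×198)/(8.294) = 176.3/8.294 = 21.26 mg/L.
Initial deficit D₀ = C_s − DO₀ = 10.5 − 7.850 = 2.650 mg/L.
D(1.57) = [0.152×21.26/(0.921−0.152)](e^(−0.152×1.57) − e^(−0.921×1.57)) + 2.650 e^(−0.921×1.57)
= 4.203 × (0.7877 − 0.2355) + 2.650 × 0.2355 = 2.945 mg/L.
DO = 10.5 − 2.945 = 7.555 mg/L.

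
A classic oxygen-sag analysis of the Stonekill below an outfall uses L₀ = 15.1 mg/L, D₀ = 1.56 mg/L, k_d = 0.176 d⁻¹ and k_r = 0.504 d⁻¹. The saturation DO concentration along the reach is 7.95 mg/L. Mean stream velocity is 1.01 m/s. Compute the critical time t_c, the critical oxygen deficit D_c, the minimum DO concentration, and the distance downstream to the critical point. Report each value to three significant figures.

With k_r/k_d = 2.864 and 1 − D₀(k_r−k_d)/(k_d L₀) = 0.8075,
t_c = ln(2.864 × 0.8075) / (0.504 − 0.176) = ln(2.312) / 0.3280 = 0.8382/0.3280 = 2.556 d.
D_c = (k_d/k_r) L₀ e^(−k_d t_c) = (0.176/0.504) × 15.1 × e^(−0.176×2.556) = 0.3492 × 15.1 × 0.6378 = 3.363 mg/L.
Minimum DO = C_s − D_c = 7.95 − 3.363 = 4.587 mg/L.
x_c = v t_c = 1.01 m/s × 2.556 d × 86400 s/d = 223000 m ≈ 223 km.

t_c ≈ 2.56 d; D_c ≈ 3.36 mg/L; min DO ≈ 4.59 mg/L; x_c ≈ 223 km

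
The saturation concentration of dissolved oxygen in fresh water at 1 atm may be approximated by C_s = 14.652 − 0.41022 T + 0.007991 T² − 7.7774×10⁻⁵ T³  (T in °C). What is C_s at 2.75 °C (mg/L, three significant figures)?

C_s ≈ 13.6 mg/L

C_s = 14.652 − 0.41022×2.75 + 0.007991×2.75² − 7.7774×10⁻⁵×2.75³ = 13.58 mg/L.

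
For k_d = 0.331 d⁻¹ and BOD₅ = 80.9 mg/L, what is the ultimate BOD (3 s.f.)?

BOD₅ = L₀(1 − e^(−5k_d)) ⇒ L₀ = BOD₅ / (1 − e^(−5×0.331))
= 80.9 / (1 − 0.1911) = 80.9 / 0.8089 = 100.0 mg/L.

L₀ ≈ 100 mg/L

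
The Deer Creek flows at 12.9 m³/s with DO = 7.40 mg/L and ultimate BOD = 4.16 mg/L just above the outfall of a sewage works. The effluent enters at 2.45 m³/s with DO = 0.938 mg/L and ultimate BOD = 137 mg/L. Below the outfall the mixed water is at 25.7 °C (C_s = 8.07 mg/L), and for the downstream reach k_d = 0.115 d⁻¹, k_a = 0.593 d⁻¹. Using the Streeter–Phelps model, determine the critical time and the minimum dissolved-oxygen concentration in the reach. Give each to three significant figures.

Mixed DO = (12.9×7.40 + 2.45×0.938)/(12.9+2.45) = 97.76/15.35 = 6.369 mg/L.
Mixed L₀ = (12.9×4.16 + 2.45×137)/(15.35) = 389.3/15.35 = 25.36 mg/L.
Initial deficit D₀ = C_s − DO₀ = 8.07 − 6.369 = 1.701 mg/L.
t_c = (1/0.4780) ln[(0.593/0.115)(1 − 1.701×0.4780/(0.115×25.36))] = 2.092 × ln(3.719) = 2.748 d.
D_c = (0.115/0.593) × 25.36 × e^(−0.115×2.748) = 0.1939 × 25.36 × 0.7291 = 3.586 mg/L.
Minimum DO = 8.07 − 3.586 = 4.484 mg/L.

t_c ≈ 2.75 d; minimum DO ≈ 4.48 mg/L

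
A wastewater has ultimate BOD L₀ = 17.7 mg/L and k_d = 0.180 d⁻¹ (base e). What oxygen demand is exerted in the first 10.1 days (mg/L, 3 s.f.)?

y ≈ 14.8 mg/L

y_t = L₀(1 − e^(−k_d t)) = 17.7 × (1 − e^(−0.180×10.1))
= 17.7 × (1 − 0.1624) = 17.7 × 0.8376 = 14.83 mg/L.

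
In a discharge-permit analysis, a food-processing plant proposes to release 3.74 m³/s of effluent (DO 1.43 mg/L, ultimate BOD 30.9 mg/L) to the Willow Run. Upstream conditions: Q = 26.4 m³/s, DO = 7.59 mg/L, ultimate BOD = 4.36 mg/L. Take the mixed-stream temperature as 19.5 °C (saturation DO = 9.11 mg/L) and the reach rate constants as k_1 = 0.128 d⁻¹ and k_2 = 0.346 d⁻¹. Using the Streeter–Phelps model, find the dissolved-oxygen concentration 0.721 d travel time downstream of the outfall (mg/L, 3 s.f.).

DO ≈ 6.73 mg/L

Mixed DO = (26.4×7.59 + 3.74×1.43)/(26.4+3.74) = 205.7/30.14 = 6.826 mg/L.
Mixed L₀ = (26.4×4.36 + 3.74×30.9)/(30.14) = 230.7/30.14 = 7.653 mg/L.
Initial deficit D₀ = C_s − DO₀ = 9.11 − 6.826 = 2.284 mg/L.
D(0.721) = [0.128×7.653/(0.346−0.128)](e^(−0.128×0.721) − e^(−0.346×0.721)) + 2.284 e^(−0.346×0.721)
= 4.494 × (0.9118 − 0.7792) + 2.284 × 0.7792 = 2.376 mg/L.
DO = 9.11 − 2.376 = 6.734 mg/L.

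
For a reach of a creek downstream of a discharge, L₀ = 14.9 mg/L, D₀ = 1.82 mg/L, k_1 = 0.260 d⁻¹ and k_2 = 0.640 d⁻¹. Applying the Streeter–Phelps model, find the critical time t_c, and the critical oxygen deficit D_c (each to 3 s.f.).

t_c ≈ 1.85 d; D_c ≈ 3.74 mg/L

t_c = [1/(k_2−k_1)] ln[(k_2/k_1)(1 − D₀(k_2−k_1)/(k_1 L₀))]
= [1/(0.640−0.260)] ln[(0.640/0.260)(1 − 1.82×0.3800/(0.260×14.9))]
= (1/0.3800) ln[2.462 × 0.8215] = 2.632 × ln(2.022) = 2.632 × 0.7041 = 1.853 d.
L(t_c) = L₀ e^(−k_1 t_c) = 14.9 × 0.6177 = 9.204 mg/L, and at the critical point k_2 D_c = k_1 L, so D_c = (0.260/0.640) × 9.204 = 3.739 mg/L.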